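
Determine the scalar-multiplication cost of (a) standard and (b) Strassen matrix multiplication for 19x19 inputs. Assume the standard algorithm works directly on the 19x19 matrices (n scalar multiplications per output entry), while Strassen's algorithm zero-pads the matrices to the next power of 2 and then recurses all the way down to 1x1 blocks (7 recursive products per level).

Matrix multiplication for 19x19 matrices:

Strassen's algorithm requires power-of-2 dimensions. Pad 19x19 to 32x32 (next power of 2).

Standard algorithm: 19^3 = 6859 multiplications
Strassen's algorithm: 7^(log2(32)) = 7^5 = 16807 multiplications
Difference: 6859 - 16807 = -9948 (Strassen uses MORE here due to padding overhead — for small or just-over-power-of-2 n, padding can outweigh the per-level savings)

Standard: 6859 multiplications (19^3). Strassen: 16807 multiplications (7^5, after padding to 32x32). Strassen reduces 8 recursive multiplications to 7 at each level.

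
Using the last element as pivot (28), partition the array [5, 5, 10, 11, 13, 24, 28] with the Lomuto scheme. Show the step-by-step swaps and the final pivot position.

Lomuto partition with pivot = 28:

Initial array: [5, 5, 10, 11, 13, 24, 28]

arr[0]=5 <= 28: swap with position 0, array becomes [5, 5, 10, 11, 13, 24, 28]
arr[1]=5 <= 28: swap with position 1, array becomes [5, 5, 10, 11, 13, 24, 28]
arr[2]=10 <= 28: swap with position 2, array becomes [5, 5, 10, 11, 13, 24, 28]
arr[3]=11 <= 28: swap with position 3, array becomes [5, 5, 10, 11, 13, 24, 28]
arr[4]=13 <= 28: swap with position 4, array becomes [5, 5, 10, 11, 13, 24, 28]
arr[5]=24 <= 28: swap with position 5, array becomes [5, 5, 10, 11, 13, 24, 28]

Place pivot at position 6: [5, 5, 10, 11, 13, 24, 28]
Pivot position: 6

After partitioning with pivot 28, the array becomes [5, 5, 10, 11, 13, 24, 28]. The pivot is placed at index 6. All elements to the left of the pivot are <= 28, and all elements to the right are > 28.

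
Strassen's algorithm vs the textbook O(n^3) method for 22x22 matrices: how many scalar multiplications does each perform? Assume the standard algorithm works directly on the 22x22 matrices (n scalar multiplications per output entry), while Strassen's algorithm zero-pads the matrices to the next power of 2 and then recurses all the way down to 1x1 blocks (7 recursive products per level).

Matrix multiplication for 22x22 matrices:

Strassen's algorithm requires power-of-2 dimensions. Pad 22x22 to 32x32 (next power of 2).

Standard algorithm: 22^3 = 10648 multiplications
Strassen's algorithm: 7^(log2(32)) = 7^5 = 16807 multiplications
Difference: 10648 - 16807 = -6159 (Strassen uses MORE here due to padding overhead — for small or just-over-power-of-2 n, padding can outweigh the per-level savings)

Standard: 10648 multiplications (22^3). Strassen: 16807 multiplications (7^5, after padding to 32x32). Strassen reduces 8 recursive multiplications to 7 at each level.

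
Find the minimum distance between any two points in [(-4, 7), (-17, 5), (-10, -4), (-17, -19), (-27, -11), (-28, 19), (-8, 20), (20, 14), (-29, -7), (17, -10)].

Computing all pairwise distances among 10 points:

d((-4, 7), (-17, 5)) = 13.1529
d((-4, 7), (-10, -4)) = 12.53
d((-4, 7), (-17, -19)) = 29.0689
d((-4, 7), (-27, -11)) = 29.2062
d((-4, 7), (-28, 19)) = 26.8328
d((-4, 7), (-8, 20)) = 13.6015
d((-4, 7), (20, 14)) = 25.0
d((-4, 7), (-29, -7)) = 28.6531
d((-4, 7), (17, -10)) = 27.0185
d((-17, 5), (-10, -4)) = 11.4018
d((-17, 5), (-17, -19)) = 24.0
d((-17, 5), (-27, -11)) = 18.868
d((-17, 5), (-28, 19)) = 17.8045
d((-17, 5), (-8, 20)) = 17.4929
d((-17, 5), (20, 14)) = 38.0789
d((-17, 5), (-29, -7)) = 16.9706
d((-17, 5), (17, -10)) = 37.1618
d((-10, -4), (-17, -19)) = 16.5529
d((-10, -4), (-27, -11)) = 18.3848
d((-10, -4), (-28, 19)) = 29.2062
d((-10, -4), (-8, 20)) = 24.0832
d((-10, -4), (20, 14)) = 34.9857
d((-10, -4), (-29, -7)) = 19.2354
d((-10, -4), (17, -10)) = 27.6586
d((-17, -19), (-27, -11)) = 12.8062
d((-17, -19), (-28, 19)) = 39.5601
d((-17, -19), (-8, 20)) = 40.025
d((-17, -19), (20, 14)) = 49.5782
d((-17, -19), (-29, -7)) = 16.9706
d((-17, -19), (17, -10)) = 35.171
d((-27, -11), (-28, 19)) = 30.0167
d((-27, -11), (-8, 20)) = 36.3593
d((-27, -11), (20, 14)) = 53.2353
d((-27, -11), (-29, -7)) = 4.4721 <-- minimum
d((-27, -11), (17, -10)) = 44.0114
d((-28, 19), (-8, 20)) = 20.025
d((-28, 19), (20, 14)) = 48.2597
d((-28, 19), (-29, -7)) = 26.0192
d((-28, 19), (17, -10)) = 53.535
d((-8, 20), (20, 14)) = 28.6356
d((-8, 20), (-29, -7)) = 34.2053
d((-8, 20), (17, -10)) = 39.0512
d((20, 14), (-29, -7)) = 53.3104
d((20, 14), (17, -10)) = 24.1868
d((-29, -7), (17, -10)) = 46.0977

Closest pair: (-27, -11) and (-29, -7) with distance 4.4721

The closest pair is (-27, -11) and (-29, -7) with Euclidean distance 4.4721. For 10 points, brute-force pairwise comparison is shown above. For large n, the divide-and-conquer algorithm (sort by x, recurse on halves, check the dividing strip) achieves O(n log n).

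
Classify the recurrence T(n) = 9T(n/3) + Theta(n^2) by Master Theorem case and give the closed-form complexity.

Master Theorem for T(n) = 9T(n/3) + O(n^2):

a = 9, b = 3, c = 2
log_b(a) = log_3(9) = 2.0000

Case 2: c = 2 = log_3(9) = 2.0000
T(n) = O(n^2 log n) = O(n^2 log n)

For T(n) = 9T(n/3) + O(n^2): log_3(9) = 2.0000. This is Case 2 of the Master Theorem (c = log_b(a), equal work at all levels), giving O(n^2 log n).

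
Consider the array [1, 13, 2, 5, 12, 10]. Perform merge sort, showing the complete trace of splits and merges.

Merge sort trace:

Split: [1, 13, 2, 5, 12, 10] -> [1, 13, 2] and [5, 12, 10]
  Split: [1, 13, 2] -> [1] and [13, 2]
    Split: [13, 2] -> [13] and [2]
    Merge: [13] + [2] -> [2, 13]
  Merge: [1] + [2, 13] -> [1, 2, 13]
  Split: [5, 12, 10] -> [5] and [12, 10]
    Split: [12, 10] -> [12] and [10]
    Merge: [12] + [10] -> [10, 12]
  Merge: [5] + [10, 12] -> [5, 10, 12]
Merge: [1, 2, 13] + [5, 10, 12] -> [1, 2, 5, 10, 12, 13]

Final sorted array: [1, 2, 5, 10, 12, 13]

The merge sort proceeds by recursively splitting the array and merging sorted halves.
After all merges, the sorted array is [1, 2, 5, 10, 12, 13].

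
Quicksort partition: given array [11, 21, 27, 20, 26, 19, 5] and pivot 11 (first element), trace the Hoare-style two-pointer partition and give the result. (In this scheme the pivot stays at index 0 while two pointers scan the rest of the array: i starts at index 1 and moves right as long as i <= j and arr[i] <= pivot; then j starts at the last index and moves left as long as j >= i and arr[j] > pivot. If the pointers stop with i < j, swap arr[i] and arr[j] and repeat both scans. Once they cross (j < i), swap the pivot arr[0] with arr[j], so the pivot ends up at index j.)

Hoare-style two-pointer partition with pivot = 11:

Initial array: [11, 21, 27, 20, 26, 19, 5]

Pointers start at i = 1, j = 6.
i stops at index 1 (arr[1]=21 > 11), j stops at index 6 (arr[6]=5 <= 11): swap arr[1] and arr[6], array becomes [11, 5, 27, 20, 26, 19, 21]
i ends at 2, j ends at 1: the pointers have crossed (j < i), so scanning stops.

Swap pivot arr[0] with arr[1] to place pivot at position 1: [5, 11, 27, 20, 26, 19, 21]
Pivot position: 1

After partitioning with pivot 11, the array becomes [5, 11, 27, 20, 26, 19, 21]. The pivot is placed at index 1. All elements to the left of the pivot are <= 11, and all elements to the right are > 11.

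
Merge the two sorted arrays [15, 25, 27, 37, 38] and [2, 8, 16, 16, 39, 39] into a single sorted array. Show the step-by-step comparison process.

Merging process:

Compare 15 vs 2: take 2 from right. Merged: [2]
Compare 15 vs 8: take 8 from right. Merged: [2, 8]
Compare 15 vs 16: take 15 from left. Merged: [2, 8, 15]
Compare 25 vs 16: take 16 from right. Merged: [2, 8, 15, 16]
Compare 25 vs 16: take 16 from right. Merged: [2, 8, 15, 16, 16]
Compare 25 vs 39: take 25 from left. Merged: [2, 8, 15, 16, 16, 25]
Compare 27 vs 39: take 27 from left. Merged: [2, 8, 15, 16, 16, 25, 27]
Compare 37 vs 39: take 37 from left. Merged: [2, 8, 15, 16, 16, 25, 27, 37]
Compare 38 vs 39: take 38 from left. Merged: [2, 8, 15, 16, 16, 25, 27, 37, 38]
Append remaining from right: [39, 39]. Merged: [2, 8, 15, 16, 16, 25, 27, 37, 38, 39, 39]

Final merged array: [2, 8, 15, 16, 16, 25, 27, 37, 38, 39, 39]
Total comparisons: 9

The merged array is [2, 8, 15, 16, 16, 25, 27, 37, 38, 39, 39], requiring 9 comparisons. The merge step runs in O(n) time where n is the total number of elements.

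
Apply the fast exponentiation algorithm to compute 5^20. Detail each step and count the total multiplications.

Computing 5^20 by squaring (build up from 5^1; each line after the first costs one multiplication):

5^1 = 5
5^2 = (5^1)^2 = 5^2 = 25
5^4 = (5^2)^2 = 25^2 = 625
5^5 = 5 * 5^4 = 5 * 625 = 3125
5^10 = (5^5)^2 = 3125^2 = 9765625
5^20 = (5^10)^2 = 9765625^2 = 95367431640625

Result: 95367431640625
Multiplications needed: 5 (5 lines after 5^1)

5^20 = 95367431640625. Using exponentiation by squaring, this requires 5 multiplications. The key idea: if the exponent is even, square the half-power; if odd, multiply by the base once.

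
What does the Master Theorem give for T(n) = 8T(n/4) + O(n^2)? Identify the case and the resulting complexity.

Master Theorem for T(n) = 8T(n/4) + O(n^2):

a = 8, b = 4, c = 2
log_b(a) = log_4(8) = 1.5000

Case 3: c = 2 > log_4(8) = 1.5000
T(n) = O(n^2) = O(n^2)

For T(n) = 8T(n/4) + O(n^2): log_4(8) = 1.5000. This is Case 3 of the Master Theorem (c > log_b(a), work dominated by root), giving O(n^2).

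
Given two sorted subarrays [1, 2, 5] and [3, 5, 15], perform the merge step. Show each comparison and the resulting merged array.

Merging process:

Compare 1 vs 3: take 1 from left. Merged: [1]
Compare 2 vs 3: take 2 from left. Merged: [1, 2]
Compare 5 vs 3: take 3 from right. Merged: [1, 2, 3]
Compare 5 vs 5: take 5 from left. Merged: [1, 2, 3, 5]
Append remaining from right: [5, 15]. Merged: [1, 2, 3, 5, 5, 15]

Final merged array: [1, 2, 3, 5, 5, 15]
Total comparisons: 4

The merged array is [1, 2, 3, 5, 5, 15], requiring 4 comparisons. The merge step runs in O(n) time where n is the total number of elements.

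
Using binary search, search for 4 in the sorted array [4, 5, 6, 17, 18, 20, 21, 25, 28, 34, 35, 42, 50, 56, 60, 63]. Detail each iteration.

Binary search for 4 in [4, 5, 6, 17, 18, 20, 21, 25, 28, 34, 35, 42, 50, 56, 60, 63]:

lo=0, hi=15, mid=7, arr[mid]=25 -> 25 > 4, search left half
lo=0, hi=6, mid=3, arr[mid]=17 -> 17 > 4, search left half
lo=0, hi=2, mid=1, arr[mid]=5 -> 5 > 4, search left half
lo=0, hi=0, mid=0, arr[mid]=4 -> Found target at index 0!

Binary search finds 4 at index 0 after 4 comparisons. The search repeatedly halves the search space by comparing with the middle element.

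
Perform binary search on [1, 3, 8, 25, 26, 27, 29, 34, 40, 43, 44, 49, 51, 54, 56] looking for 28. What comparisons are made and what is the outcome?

Binary search for 28 in [1, 3, 8, 25, 26, 27, 29, 34, 40, 43, 44, 49, 51, 54, 56]:

lo=0, hi=14, mid=7, arr[mid]=34 -> 34 > 28, search left half
lo=0, hi=6, mid=3, arr[mid]=25 -> 25 < 28, search right half
lo=4, hi=6, mid=5, arr[mid]=27 -> 27 < 28, search right half
lo=6, hi=6, mid=6, arr[mid]=29 -> 29 > 28, search left half
lo=6 > hi=5, target 28 not found

Binary search determines that 28 is not in the array after 4 comparisons. The search space was exhausted without finding the target.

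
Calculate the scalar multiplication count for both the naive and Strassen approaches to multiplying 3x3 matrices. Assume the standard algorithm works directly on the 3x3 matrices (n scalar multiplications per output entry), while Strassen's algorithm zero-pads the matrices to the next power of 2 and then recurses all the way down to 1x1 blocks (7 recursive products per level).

Matrix multiplication for 3x3 matrices:

Strassen's algorithm requires power-of-2 dimensions. Pad 3x3 to 4x4 (next power of 2).

Standard algorithm: 3^3 = 27 multiplications
Strassen's algorithm: 7^(log2(4)) = 7^2 = 49 multiplications
Difference: 27 - 49 = -22 (Strassen uses MORE here due to padding overhead — for small or just-over-power-of-2 n, padding can outweigh the per-level savings)

Standard: 27 multiplications (3^3). Strassen: 49 multiplications (7^2, after padding to 4x4). Strassen reduces 8 recursive multiplications to 7 at each level.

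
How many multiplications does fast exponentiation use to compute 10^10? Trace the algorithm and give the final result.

Computing 10^10 by squaring (build up from 10^1; each line after the first costs one multiplication):

10^1 = 10
10^2 = (10^1)^2 = 10^2 = 100
10^4 = (10^2)^2 = 100^2 = 10000
10^5 = 10 * 10^4 = 10 * 10000 = 100000
10^10 = (10^5)^2 = 100000^2 = 10000000000

Result: 10000000000
Multiplications needed: 4 (4 lines after 10^1)

10^10 = 10000000000. Using exponentiation by squaring, this requires 4 multiplications. The key idea: if the exponent is even, square the half-power; if odd, multiply by the base once.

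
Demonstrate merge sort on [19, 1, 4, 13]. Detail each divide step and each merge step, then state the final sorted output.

Merge sort trace:

Split: [19, 1, 4, 13] -> [19, 1] and [4, 13]
  Split: [19, 1] -> [19] and [1]
  Merge: [19] + [1] -> [1, 19]
  Split: [4, 13] -> [4] and [13]
  Merge: [4] + [13] -> [4, 13]
Merge: [1, 19] + [4, 13] -> [1, 4, 13, 19]

Final sorted array: [1, 4, 13, 19]

The merge sort proceeds by recursively splitting the array and merging sorted halves.
After all merges, the sorted array is [1, 4, 13, 19].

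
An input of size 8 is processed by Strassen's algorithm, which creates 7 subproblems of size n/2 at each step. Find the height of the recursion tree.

For divide and conquer with division factor 2:

Problem sizes at each level:
Level 0: 8
Level 1: 4
Level 2: 2
Level 3: 1

The root is level 0 and the size-1 base case is level 3 (the tree spans levels 0 through 3, i.e. 4 levels counting the root), so the depth is the number of divisions: log_2(8) = 3

The recursion tree depth is log_2(8) = 3. At each level, the problem size is divided by 2, so it takes 3 divisions to reduce to a base case of size 1. The algorithm makes 7 recursive calls at each level.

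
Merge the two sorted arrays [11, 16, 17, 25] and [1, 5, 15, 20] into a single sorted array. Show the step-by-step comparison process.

Merging process:

Compare 11 vs 1: take 1 from right. Merged: [1]
Compare 11 vs 5: take 5 from right. Merged: [1, 5]
Compare 11 vs 15: take 11 from left. Merged: [1, 5, 11]
Compare 16 vs 15: take 15 from right. Merged: [1, 5, 11, 15]
Compare 16 vs 20: take 16 from left. Merged: [1, 5, 11, 15, 16]
Compare 17 vs 20: take 17 from left. Merged: [1, 5, 11, 15, 16, 17]
Compare 25 vs 20: take 20 from right. Merged: [1, 5, 11, 15, 16, 17, 20]
Append remaining from left: [25]. Merged: [1, 5, 11, 15, 16, 17, 20, 25]

Final merged array: [1, 5, 11, 15, 16, 17, 20, 25]
Total comparisons: 7

The merged array is [1, 5, 11, 15, 16, 17, 20, 25], requiring 7 comparisons. The merge step runs in O(n) time where n is the total number of elements.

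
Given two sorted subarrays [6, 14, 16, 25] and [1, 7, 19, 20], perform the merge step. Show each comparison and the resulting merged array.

Merging process:

Compare 6 vs 1: take 1 from right. Merged: [1]
Compare 6 vs 7: take 6 from left. Merged: [1, 6]
Compare 14 vs 7: take 7 from right. Merged: [1, 6, 7]
Compare 14 vs 19: take 14 from left. Merged: [1, 6, 7, 14]
Compare 16 vs 19: take 16 from left. Merged: [1, 6, 7, 14, 16]
Compare 25 vs 19: take 19 from right. Merged: [1, 6, 7, 14, 16, 19]
Compare 25 vs 20: take 20 from right. Merged: [1, 6, 7, 14, 16, 19, 20]
Append remaining from left: [25]. Merged: [1, 6, 7, 14, 16, 19, 20, 25]

Final merged array: [1, 6, 7, 14, 16, 19, 20, 25]
Total comparisons: 7

The merged array is [1, 6, 7, 14, 16, 19, 20, 25], requiring 7 comparisons. The merge step runs in O(n) time where n is the total number of elements.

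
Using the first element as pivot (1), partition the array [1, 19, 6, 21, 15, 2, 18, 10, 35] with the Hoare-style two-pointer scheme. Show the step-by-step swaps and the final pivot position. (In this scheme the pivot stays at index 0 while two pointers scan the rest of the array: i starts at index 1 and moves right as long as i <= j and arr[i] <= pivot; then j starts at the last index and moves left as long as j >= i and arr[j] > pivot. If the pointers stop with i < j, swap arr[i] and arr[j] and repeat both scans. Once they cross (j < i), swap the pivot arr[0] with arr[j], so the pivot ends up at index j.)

Hoare-style two-pointer partition with pivot = 1:

Initial array: [1, 19, 6, 21, 15, 2, 18, 10, 35]

Pointers start at i = 1, j = 8.
i ends at 1, j ends at 0: the pointers have crossed (j < i), so scanning stops.

j = 0, so swapping arr[0] with arr[j] leaves the pivot at position 0: [1, 19, 6, 21, 15, 2, 18, 10, 35]
Pivot position: 0

After partitioning with pivot 1, the array becomes [1, 19, 6, 21, 15, 2, 18, 10, 35]. The pivot is placed at index 0. All elements to the left of the pivot are <= 1, and all elements to the right are > 1.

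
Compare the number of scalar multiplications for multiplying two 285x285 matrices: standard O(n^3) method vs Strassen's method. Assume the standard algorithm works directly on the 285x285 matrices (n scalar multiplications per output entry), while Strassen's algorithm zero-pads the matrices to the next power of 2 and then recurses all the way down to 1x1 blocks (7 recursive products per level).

Matrix multiplication for 285x285 matrices:

Strassen's algorithm requires power-of-2 dimensions. Pad 285x285 to 512x512 (next power of 2).

Standard algorithm: 285^3 = 23149125 multiplications
Strassen's algorithm: 7^(log2(512)) = 7^9 = 40353607 multiplications
Difference: 23149125 - 40353607 = -17204482 (Strassen uses MORE here due to padding overhead — for small or just-over-power-of-2 n, padding can outweigh the per-level savings)

Standard: 23149125 multiplications (285^3). Strassen: 40353607 multiplications (7^9, after padding to 512x512). Strassen reduces 8 recursive multiplications to 7 at each level.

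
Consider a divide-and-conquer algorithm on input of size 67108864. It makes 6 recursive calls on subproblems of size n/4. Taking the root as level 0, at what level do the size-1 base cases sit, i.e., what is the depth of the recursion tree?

For divide and conquer with division factor 4:

Problem sizes at each level:
Level 0: 67108864
Level 1: 16777216
Level 2: 4194304
Level 3: 1048576
Level 4: 262144
Level 5: 65536
Level 6: 16384
Level 7: 4096
Level 8: 1024
Level 9: 256
Level 10: 64
Level 11: 16
Level 12: 4
Level 13: 1

The root is level 0 and the size-1 base case is level 13 (the tree spans levels 0 through 13, i.e. 14 levels counting the root), so the depth is the number of divisions: log_4(67108864) = 13

The recursion tree depth is log_4(67108864) = 13. At each level, the problem size is divided by 4, so it takes 13 divisions to reduce to a base case of size 1. The algorithm makes 6 recursive calls at each level.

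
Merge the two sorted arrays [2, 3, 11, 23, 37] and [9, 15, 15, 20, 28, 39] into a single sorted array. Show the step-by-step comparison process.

Merging process:

Compare 2 vs 9: take 2 from left. Merged: [2]
Compare 3 vs 9: take 3 from left. Merged: [2, 3]
Compare 11 vs 9: take 9 from right. Merged: [2, 3, 9]
Compare 11 vs 15: take 11 from left. Merged: [2, 3, 9, 11]
Compare 23 vs 15: take 15 from right. Merged: [2, 3, 9, 11, 15]
Compare 23 vs 15: take 15 from right. Merged: [2, 3, 9, 11, 15, 15]
Compare 23 vs 20: take 20 from right. Merged: [2, 3, 9, 11, 15, 15, 20]
Compare 23 vs 28: take 23 from left. Merged: [2, 3, 9, 11, 15, 15, 20, 23]
Compare 37 vs 28: take 28 from right. Merged: [2, 3, 9, 11, 15, 15, 20, 23, 28]
Compare 37 vs 39: take 37 from left. Merged: [2, 3, 9, 11, 15, 15, 20, 23, 28, 37]
Append remaining from right: [39]. Merged: [2, 3, 9, 11, 15, 15, 20, 23, 28, 37, 39]

Final merged array: [2, 3, 9, 11, 15, 15, 20, 23, 28, 37, 39]
Total comparisons: 10

The merged array is [2, 3, 9, 11, 15, 15, 20, 23, 28, 37, 39], requiring 10 comparisons. The merge step runs in O(n) time where n is the total number of elements.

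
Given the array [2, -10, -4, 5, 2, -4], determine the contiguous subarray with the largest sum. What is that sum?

Using Kadane's algorithm on [2, -10, -4, 5, 2, -4]:

Scanning through the array:
Position 1 (value -10): max_ending_here = -8, max_so_far = 2
Position 2 (value -4): max_ending_here = -4, max_so_far = 2
Position 3 (value 5): max_ending_here = 5, max_so_far = 5
Position 4 (value 2): max_ending_here = 7, max_so_far = 7
Position 5 (value -4): max_ending_here = 3, max_so_far = 7

Maximum subarray: [5, 2]
Maximum sum: 7

The maximum subarray is [5, 2] with sum 7. This subarray runs from index 3 to index 4.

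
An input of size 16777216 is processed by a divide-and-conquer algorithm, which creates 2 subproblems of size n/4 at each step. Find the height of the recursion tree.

For divide and conquer with division factor 4:

Problem sizes at each level:
Level 0: 16777216
Level 1: 4194304
Level 2: 1048576
Level 3: 262144
Level 4: 65536
Level 5: 16384
Level 6: 4096
Level 7: 1024
Level 8: 256
Level 9: 64
Level 10: 16
Level 11: 4
Level 12: 1

The root is level 0 and the size-1 base case is level 12 (the tree spans levels 0 through 12, i.e. 13 levels counting the root), so the depth is the number of divisions: log_4(16777216) = 12

The recursion tree depth is log_4(16777216) = 12. At each level, the problem size is divided by 4, so it takes 12 divisions to reduce to a base case of size 1. The algorithm makes 2 recursive calls at each level.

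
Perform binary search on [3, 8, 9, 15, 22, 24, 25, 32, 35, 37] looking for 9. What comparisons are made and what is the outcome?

Binary search for 9 in [3, 8, 9, 15, 22, 24, 25, 32, 35, 37]:

lo=0, hi=9, mid=4, arr[mid]=22 -> 22 > 9, search left half
lo=0, hi=3, mid=1, arr[mid]=8 -> 8 < 9, search right half
lo=2, hi=3, mid=2, arr[mid]=9 -> Found target at index 2!

Binary search finds 9 at index 2 after 3 comparisons. The search repeatedly halves the search space by comparing with the middle element.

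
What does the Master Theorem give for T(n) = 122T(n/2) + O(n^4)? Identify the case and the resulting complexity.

Master Theorem for T(n) = 122T(n/2) + O(n^4):

a = 122, b = 2, c = 4
log_b(a) = log_2(122) = 6.9307

Case 1: c = 4 < log_2(122) = 6.9307
T(n) = O(n^(log_2 122))

For T(n) = 122T(n/2) + O(n^4): log_2(122) = 6.9307. This is Case 1 of the Master Theorem (c < log_b(a), work dominated by leaves), giving O(n^(log_2 122)).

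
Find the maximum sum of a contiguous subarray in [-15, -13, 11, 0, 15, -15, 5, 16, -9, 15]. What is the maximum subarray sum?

Using Kadane's algorithm on [-15, -13, 11, 0, 15, -15, 5, 16, -9, 15]:

Scanning through the array:
Position 1 (value -13): max_ending_here = -13, max_so_far = -13
Position 2 (value 11): max_ending_here = 11, max_so_far = 11
Position 3 (value 0): max_ending_here = 11, max_so_far = 11
Position 4 (value 15): max_ending_here = 26, max_so_far = 26
Position 5 (value -15): max_ending_here = 11, max_so_far = 26
Position 6 (value 5): max_ending_here = 16, max_so_far = 26
Position 7 (value 16): max_ending_here = 32, max_so_far = 32
Position 8 (value -9): max_ending_here = 23, max_so_far = 32
Position 9 (value 15): max_ending_here = 38, max_so_far = 38

Maximum subarray: [11, 0, 15, -15, 5, 16, -9, 15]
Maximum sum: 38

The maximum subarray is [11, 0, 15, -15, 5, 16, -9, 15] with sum 38. This subarray runs from index 2 to index 9.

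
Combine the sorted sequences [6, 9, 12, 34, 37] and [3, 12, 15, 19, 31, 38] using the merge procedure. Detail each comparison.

Merging process:

Compare 6 vs 3: take 3 from right. Merged: [3]
Compare 6 vs 12: take 6 from left. Merged: [3, 6]
Compare 9 vs 12: take 9 from left. Merged: [3, 6, 9]
Compare 12 vs 12: take 12 from left. Merged: [3, 6, 9, 12]
Compare 34 vs 12: take 12 from right. Merged: [3, 6, 9, 12, 12]
Compare 34 vs 15: take 15 from right. Merged: [3, 6, 9, 12, 12, 15]
Compare 34 vs 19: take 19 from right. Merged: [3, 6, 9, 12, 12, 15, 19]
Compare 34 vs 31: take 31 from right. Merged: [3, 6, 9, 12, 12, 15, 19, 31]
Compare 34 vs 38: take 34 from left. Merged: [3, 6, 9, 12, 12, 15, 19, 31, 34]
Compare 37 vs 38: take 37 from left. Merged: [3, 6, 9, 12, 12, 15, 19, 31, 34, 37]
Append remaining from right: [38]. Merged: [3, 6, 9, 12, 12, 15, 19, 31, 34, 37, 38]

Final merged array: [3, 6, 9, 12, 12, 15, 19, 31, 34, 37, 38]
Total comparisons: 10

The merged array is [3, 6, 9, 12, 12, 15, 19, 31, 34, 37, 38], requiring 10 comparisons. The merge step runs in O(n) time where n is the total number of elements.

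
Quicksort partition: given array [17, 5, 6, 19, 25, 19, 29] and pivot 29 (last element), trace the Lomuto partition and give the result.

Lomuto partition with pivot = 29:

Initial array: [17, 5, 6, 19, 25, 19, 29]

arr[0]=17 <= 29: swap with position 0, array becomes [17, 5, 6, 19, 25, 19, 29]
arr[1]=5 <= 29: swap with position 1, array becomes [17, 5, 6, 19, 25, 19, 29]
arr[2]=6 <= 29: swap with position 2, array becomes [17, 5, 6, 19, 25, 19, 29]
arr[3]=19 <= 29: swap with position 3, array becomes [17, 5, 6, 19, 25, 19, 29]
arr[4]=25 <= 29: swap with position 4, array becomes [17, 5, 6, 19, 25, 19, 29]
arr[5]=19 <= 29: swap with position 5, array becomes [17, 5, 6, 19, 25, 19, 29]

Place pivot at position 6: [17, 5, 6, 19, 25, 19, 29]
Pivot position: 6

After partitioning with pivot 29, the array becomes [17, 5, 6, 19, 25, 19, 29]. The pivot is placed at index 6. All elements to the left of the pivot are <= 29, and all elements to the right are > 29.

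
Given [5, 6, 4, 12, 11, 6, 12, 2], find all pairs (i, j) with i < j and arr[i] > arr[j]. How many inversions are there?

Finding inversions in [5, 6, 4, 12, 11, 6, 12, 2]:

(0, 2): arr[0]=5 > arr[2]=4
(0, 7): arr[0]=5 > arr[7]=2
(1, 2): arr[1]=6 > arr[2]=4
(1, 7): arr[1]=6 > arr[7]=2
(2, 7): arr[2]=4 > arr[7]=2
(3, 4): arr[3]=12 > arr[4]=11
(3, 5): arr[3]=12 > arr[5]=6
(3, 7): arr[3]=12 > arr[7]=2
(4, 5): arr[4]=11 > arr[5]=6
(4, 7): arr[4]=11 > arr[7]=2
(5, 7): arr[5]=6 > arr[7]=2
(6, 7): arr[6]=12 > arr[7]=2

Total inversions: 12

The array has 12 inversion(s): (0,2), (0,7), (1,2), (1,7), (2,7), (3,4), (3,5), (3,7), (4,5), (4,7), (5,7), (6,7). Each pair (i,j) satisfies i < j and arr[i] > arr[j].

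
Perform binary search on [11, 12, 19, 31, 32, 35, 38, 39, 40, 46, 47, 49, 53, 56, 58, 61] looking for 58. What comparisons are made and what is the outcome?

Binary search for 58 in [11, 12, 19, 31, 32, 35, 38, 39, 40, 46, 47, 49, 53, 56, 58, 61]:

lo=0, hi=15, mid=7, arr[mid]=39 -> 39 < 58, search right half
lo=8, hi=15, mid=11, arr[mid]=49 -> 49 < 58, search right half
lo=12, hi=15, mid=13, arr[mid]=56 -> 56 < 58, search right half
lo=14, hi=15, mid=14, arr[mid]=58 -> Found target at index 14!

Binary search finds 58 at index 14 after 4 comparisons. The search repeatedly halves the search space by comparing with the middle element.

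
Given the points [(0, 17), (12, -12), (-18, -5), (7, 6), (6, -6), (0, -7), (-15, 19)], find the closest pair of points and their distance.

Computing all pairwise distances among 7 points:

d((0, 17), (12, -12)) = 31.3847
d((0, 17), (-18, -5)) = 28.4253
d((0, 17), (7, 6)) = 13.0384
d((0, 17), (6, -6)) = 23.7697
d((0, 17), (0, -7)) = 24.0
d((0, 17), (-15, 19)) = 15.1327
d((12, -12), (-18, -5)) = 30.8058
d((12, -12), (7, 6)) = 18.6815
d((12, -12), (6, -6)) = 8.4853
d((12, -12), (0, -7)) = 13.0
d((12, -12), (-15, 19)) = 41.1096
d((-18, -5), (7, 6)) = 27.313
d((-18, -5), (6, -6)) = 24.0208
d((-18, -5), (0, -7)) = 18.1108
d((-18, -5), (-15, 19)) = 24.1868
d((7, 6), (6, -6)) = 12.0416
d((7, 6), (0, -7)) = 14.7648
d((7, 6), (-15, 19)) = 25.5539
d((6, -6), (0, -7)) = 6.0828 <-- minimum
d((6, -6), (-15, 19)) = 32.6497
d((0, -7), (-15, 19)) = 30.0167

Closest pair: (6, -6) and (0, -7) with distance 6.0828

The closest pair is (6, -6) and (0, -7) with Euclidean distance 6.0828. For 7 points, brute-force pairwise comparison is shown above. For large n, the divide-and-conquer algorithm (sort by x, recurse on halves, check the dividing strip) achieves O(n log n).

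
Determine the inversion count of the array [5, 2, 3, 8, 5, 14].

Finding inversions in [5, 2, 3, 8, 5, 14]:

(0, 1): arr[0]=5 > arr[1]=2
(0, 2): arr[0]=5 > arr[2]=3
(3, 4): arr[3]=8 > arr[4]=5

Total inversions: 3

The array has 3 inversion(s): (0,1), (0,2), (3,4). Each pair (i,j) satisfies i < j and arr[i] > arr[j].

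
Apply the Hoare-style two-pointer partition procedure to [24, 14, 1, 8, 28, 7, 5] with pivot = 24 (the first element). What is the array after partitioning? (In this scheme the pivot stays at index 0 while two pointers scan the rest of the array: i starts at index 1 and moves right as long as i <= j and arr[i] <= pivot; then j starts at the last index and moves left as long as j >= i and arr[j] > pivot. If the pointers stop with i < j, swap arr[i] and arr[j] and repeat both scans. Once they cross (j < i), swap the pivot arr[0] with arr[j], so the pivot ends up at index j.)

Hoare-style two-pointer partition with pivot = 24:

Initial array: [24, 14, 1, 8, 28, 7, 5]

Pointers start at i = 1, j = 6.
i stops at index 4 (arr[4]=28 > 24), j stops at index 6 (arr[6]=5 <= 24): swap arr[4] and arr[6], array becomes [24, 14, 1, 8, 5, 7, 28]
i ends at 6, j ends at 5: the pointers have crossed (j < i), so scanning stops.

Swap pivot arr[0] with arr[5] to place pivot at position 5: [7, 14, 1, 8, 5, 24, 28]
Pivot position: 5

After partitioning with pivot 24, the array becomes [7, 14, 1, 8, 5, 24, 28]. The pivot is placed at index 5. All elements to the left of the pivot are <= 24, and all elements to the right are > 24.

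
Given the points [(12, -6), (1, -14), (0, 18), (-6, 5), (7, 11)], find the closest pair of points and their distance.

Computing all pairwise distances among 5 points:

d((12, -6), (1, -14)) = 13.6015
d((12, -6), (0, 18)) = 26.8328
d((12, -6), (-6, 5)) = 21.095
d((12, -6), (7, 11)) = 17.72
d((1, -14), (0, 18)) = 32.0156
d((1, -14), (-6, 5)) = 20.2485
d((1, -14), (7, 11)) = 25.7099
d((0, 18), (-6, 5)) = 14.3178
d((0, 18), (7, 11)) = 9.8995 <-- minimum
d((-6, 5), (7, 11)) = 14.3178

Closest pair: (0, 18) and (7, 11) with distance 9.8995

The closest pair is (0, 18) and (7, 11) with Euclidean distance 9.8995. For 5 points, brute-force pairwise comparison is shown above. For large n, the divide-and-conquer algorithm (sort by x, recurse on halves, check the dividing strip) achieves O(n log n).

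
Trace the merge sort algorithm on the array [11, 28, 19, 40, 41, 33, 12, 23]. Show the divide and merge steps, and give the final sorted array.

Merge sort trace:

Split: [11, 28, 19, 40, 41, 33, 12, 23] -> [11, 28, 19, 40] and [41, 33, 12, 23]
  Split: [11, 28, 19, 40] -> [11, 28] and [19, 40]
    Split: [11, 28] -> [11] and [28]
    Merge: [11] + [28] -> [11, 28]
    Split: [19, 40] -> [19] and [40]
    Merge: [19] + [40] -> [19, 40]
  Merge: [11, 28] + [19, 40] -> [11, 19, 28, 40]
  Split: [41, 33, 12, 23] -> [41, 33] and [12, 23]
    Split: [41, 33] -> [41] and [33]
    Merge: [41] + [33] -> [33, 41]
    Split: [12, 23] -> [12] and [23]
    Merge: [12] + [23] -> [12, 23]
  Merge: [33, 41] + [12, 23] -> [12, 23, 33, 41]
Merge: [11, 19, 28, 40] + [12, 23, 33, 41] -> [11, 12, 19, 23, 28, 33, 40, 41]

Final sorted array: [11, 12, 19, 23, 28, 33, 40, 41]

The merge sort proceeds by recursively splitting the array and merging sorted halves.
After all merges, the sorted array is [11, 12, 19, 23, 28, 33, 40, 41].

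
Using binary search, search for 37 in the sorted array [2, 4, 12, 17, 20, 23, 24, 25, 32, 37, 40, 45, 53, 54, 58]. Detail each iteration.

Binary search for 37 in [2, 4, 12, 17, 20, 23, 24, 25, 32, 37, 40, 45, 53, 54, 58]:

lo=0, hi=14, mid=7, arr[mid]=25 -> 25 < 37, search right half
lo=8, hi=14, mid=11, arr[mid]=45 -> 45 > 37, search left half
lo=8, hi=10, mid=9, arr[mid]=37 -> Found target at index 9!

Binary search finds 37 at index 9 after 3 comparisons. The search repeatedly halves the search space by comparing with the middle element.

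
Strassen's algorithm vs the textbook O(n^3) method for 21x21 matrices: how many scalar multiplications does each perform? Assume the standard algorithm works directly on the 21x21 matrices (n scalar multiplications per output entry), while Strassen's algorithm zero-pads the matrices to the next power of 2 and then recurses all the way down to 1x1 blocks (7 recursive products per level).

Matrix multiplication for 21x21 matrices:

Strassen's algorithm requires power-of-2 dimensions. Pad 21x21 to 32x32 (next power of 2).

Standard algorithm: 21^3 = 9261 multiplications
Strassen's algorithm: 7^(log2(32)) = 7^5 = 16807 multiplications
Difference: 9261 - 16807 = -7546 (Strassen uses MORE here due to padding overhead — for small or just-over-power-of-2 n, padding can outweigh the per-level savings)

Standard: 9261 multiplications (21^3). Strassen: 16807 multiplications (7^5, after padding to 32x32). Strassen reduces 8 recursive multiplications to 7 at each level.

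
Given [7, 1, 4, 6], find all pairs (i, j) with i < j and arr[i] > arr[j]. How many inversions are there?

Finding inversions in [7, 1, 4, 6]:

(0, 1): arr[0]=7 > arr[1]=1
(0, 2): arr[0]=7 > arr[2]=4
(0, 3): arr[0]=7 > arr[3]=6

Total inversions: 3

The array has 3 inversion(s): (0,1), (0,2), (0,3). Each pair (i,j) satisfies i < j and arr[i] > arr[j].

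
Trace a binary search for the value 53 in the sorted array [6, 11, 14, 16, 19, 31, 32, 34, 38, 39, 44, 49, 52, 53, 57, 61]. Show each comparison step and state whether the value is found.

Binary search for 53 in [6, 11, 14, 16, 19, 31, 32, 34, 38, 39, 44, 49, 52, 53, 57, 61]:

lo=0, hi=15, mid=7, arr[mid]=34 -> 34 < 53, search right half
lo=8, hi=15, mid=11, arr[mid]=49 -> 49 < 53, search right half
lo=12, hi=15, mid=13, arr[mid]=53 -> Found target at index 13!

Binary search finds 53 at index 13 after 3 comparisons. The search repeatedly halves the search space by comparing with the middle element.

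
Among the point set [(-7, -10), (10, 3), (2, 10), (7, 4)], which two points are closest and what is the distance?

Computing all pairwise distances among 4 points:

d((-7, -10), (10, 3)) = 21.4009
d((-7, -10), (2, 10)) = 21.9317
d((-7, -10), (7, 4)) = 19.799
d((10, 3), (2, 10)) = 10.6301
d((10, 3), (7, 4)) = 3.1623 <-- minimum
d((2, 10), (7, 4)) = 7.8102

Closest pair: (10, 3) and (7, 4) with distance 3.1623

The closest pair is (10, 3) and (7, 4) with Euclidean distance 3.1623. For 4 points, brute-force pairwise comparison is shown above. For large n, the divide-and-conquer algorithm (sort by x, recurse on halves, check the dividing strip) achieves O(n log n).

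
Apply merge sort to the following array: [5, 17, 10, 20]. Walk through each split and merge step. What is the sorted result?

Merge sort trace:

Split: [5, 17, 10, 20] -> [5, 17] and [10, 20]
  Split: [5, 17] -> [5] and [17]
  Merge: [5] + [17] -> [5, 17]
  Split: [10, 20] -> [10] and [20]
  Merge: [10] + [20] -> [10, 20]
Merge: [5, 17] + [10, 20] -> [5, 10, 17, 20]

Final sorted array: [5, 10, 17, 20]

The merge sort proceeds by recursively splitting the array and merging sorted halves.
After all merges, the sorted array is [5, 10, 17, 20].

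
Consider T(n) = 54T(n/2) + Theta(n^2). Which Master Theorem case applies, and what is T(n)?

Master Theorem for T(n) = 54T(n/2) + O(n^2):

a = 54, b = 2, c = 2
log_b(a) = log_2(54) = 5.7549

Case 1: c = 2 < log_2(54) = 5.7549
T(n) = O(n^(log_2 54))

For T(n) = 54T(n/2) + O(n^2): log_2(54) = 5.7549. This is Case 1 of the Master Theorem (c < log_b(a), work dominated by leaves), giving O(n^(log_2 54)).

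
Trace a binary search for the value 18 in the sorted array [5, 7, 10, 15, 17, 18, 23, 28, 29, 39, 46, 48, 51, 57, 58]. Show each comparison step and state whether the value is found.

Binary search for 18 in [5, 7, 10, 15, 17, 18, 23, 28, 29, 39, 46, 48, 51, 57, 58]:

lo=0, hi=14, mid=7, arr[mid]=28 -> 28 > 18, search left half
lo=0, hi=6, mid=3, arr[mid]=15 -> 15 < 18, search right half
lo=4, hi=6, mid=5, arr[mid]=18 -> Found target at index 5!

Binary search finds 18 at index 5 after 3 comparisons. The search repeatedly halves the search space by comparing with the middle element.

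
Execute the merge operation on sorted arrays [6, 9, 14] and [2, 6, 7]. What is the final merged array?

Merging process:

Compare 6 vs 2: take 2 from right. Merged: [2]
Compare 6 vs 6: take 6 from left. Merged: [2, 6]
Compare 9 vs 6: take 6 from right. Merged: [2, 6, 6]
Compare 9 vs 7: take 7 from right. Merged: [2, 6, 6, 7]
Append remaining from left: [9, 14]. Merged: [2, 6, 6, 7, 9, 14]

Final merged array: [2, 6, 6, 7, 9, 14]
Total comparisons: 4

The merged array is [2, 6, 6, 7, 9, 14], requiring 4 comparisons. The merge step runs in O(n) time where n is the total number of elements.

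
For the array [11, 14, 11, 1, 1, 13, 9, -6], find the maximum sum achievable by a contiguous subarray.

Using Kadane's algorithm on [11, 14, 11, 1, 1, 13, 9, -6]:

Scanning through the array:
Position 1 (value 14): max_ending_here = 25, max_so_far = 25
Position 2 (value 11): max_ending_here = 36, max_so_far = 36
Position 3 (value 1): max_ending_here = 37, max_so_far = 37
Position 4 (value 1): max_ending_here = 38, max_so_far = 38
Position 5 (value 13): max_ending_here = 51, max_so_far = 51
Position 6 (value 9): max_ending_here = 60, max_so_far = 60
Position 7 (value -6): max_ending_here = 54, max_so_far = 60

Maximum subarray: [11, 14, 11, 1, 1, 13, 9]
Maximum sum: 60

The maximum subarray is [11, 14, 11, 1, 1, 13, 9] with sum 60. This subarray runs from index 0 to index 6.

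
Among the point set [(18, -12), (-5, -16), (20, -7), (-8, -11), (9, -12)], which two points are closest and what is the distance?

Computing all pairwise distances among 5 points:

d((18, -12), (-5, -16)) = 23.3452
d((18, -12), (20, -7)) = 5.3852 <-- minimum
d((18, -12), (-8, -11)) = 26.0192
d((18, -12), (9, -12)) = 9.0
d((-5, -16), (20, -7)) = 26.5707
d((-5, -16), (-8, -11)) = 5.831
d((-5, -16), (9, -12)) = 14.5602
d((20, -7), (-8, -11)) = 28.2843
d((20, -7), (9, -12)) = 12.083
d((-8, -11), (9, -12)) = 17.0294

Closest pair: (18, -12) and (20, -7) with distance 5.3852

The closest pair is (18, -12) and (20, -7) with Euclidean distance 5.3852. For 5 points, brute-force pairwise comparison is shown above. For large n, the divide-and-conquer algorithm (sort by x, recurse on halves, check the dividing strip) achieves O(n log n).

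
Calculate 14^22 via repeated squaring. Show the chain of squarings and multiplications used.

Computing 14^22 by squaring (build up from 14^1; each line after the first costs one multiplication):

14^1 = 14
14^2 = (14^1)^2 = 14^2 = 196
14^4 = (14^2)^2 = 196^2 = 38416
14^5 = 14 * 14^4 = 14 * 38416 = 537824
14^10 = (14^5)^2 = 537824^2 = 289254654976
14^11 = 14 * 14^10 = 14 * 289254654976 = 4049565169664
14^22 = (14^11)^2 = 4049565169664^2 = 16398978063355821105872896

Result: 16398978063355821105872896
Multiplications needed: 6 (6 lines after 14^1)

14^22 = 16398978063355821105872896. Using exponentiation by squaring, this requires 6 multiplications. The key idea: if the exponent is even, square the half-power; if odd, multiply by the base once.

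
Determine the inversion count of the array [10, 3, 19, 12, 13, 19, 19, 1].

Finding inversions in [10, 3, 19, 12, 13, 19, 19, 1]:

(0, 1): arr[0]=10 > arr[1]=3
(0, 7): arr[0]=10 > arr[7]=1
(1, 7): arr[1]=3 > arr[7]=1
(2, 3): arr[2]=19 > arr[3]=12
(2, 4): arr[2]=19 > arr[4]=13
(2, 7): arr[2]=19 > arr[7]=1
(3, 7): arr[3]=12 > arr[7]=1
(4, 7): arr[4]=13 > arr[7]=1
(5, 7): arr[5]=19 > arr[7]=1
(6, 7): arr[6]=19 > arr[7]=1

Total inversions: 10

The array has 10 inversion(s): (0,1), (0,7), (1,7), (2,3), (2,4), (2,7), (3,7), (4,7), (5,7), (6,7). Each pair (i,j) satisfies i < j and arr[i] > arr[j].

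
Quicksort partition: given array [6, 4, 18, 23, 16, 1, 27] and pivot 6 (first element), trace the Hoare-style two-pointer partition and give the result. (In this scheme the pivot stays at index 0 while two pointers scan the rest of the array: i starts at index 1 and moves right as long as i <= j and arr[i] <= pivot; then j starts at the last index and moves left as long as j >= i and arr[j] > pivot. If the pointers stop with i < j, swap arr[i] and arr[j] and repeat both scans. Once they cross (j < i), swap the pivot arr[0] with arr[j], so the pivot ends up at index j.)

Hoare-style two-pointer partition with pivot = 6:

Initial array: [6, 4, 18, 23, 16, 1, 27]

Pointers start at i = 1, j = 6.
i stops at index 2 (arr[2]=18 > 6), j stops at index 5 (arr[5]=1 <= 6): swap arr[2] and arr[5], array becomes [6, 4, 1, 23, 16, 18, 27]
i ends at 3, j ends at 2: the pointers have crossed (j < i), so scanning stops.

Swap pivot arr[0] with arr[2] to place pivot at position 2: [1, 4, 6, 23, 16, 18, 27]
Pivot position: 2

After partitioning with pivot 6, the array becomes [1, 4, 6, 23, 16, 18, 27]. The pivot is placed at index 2. All elements to the left of the pivot are <= 6, and all elements to the right are > 6.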